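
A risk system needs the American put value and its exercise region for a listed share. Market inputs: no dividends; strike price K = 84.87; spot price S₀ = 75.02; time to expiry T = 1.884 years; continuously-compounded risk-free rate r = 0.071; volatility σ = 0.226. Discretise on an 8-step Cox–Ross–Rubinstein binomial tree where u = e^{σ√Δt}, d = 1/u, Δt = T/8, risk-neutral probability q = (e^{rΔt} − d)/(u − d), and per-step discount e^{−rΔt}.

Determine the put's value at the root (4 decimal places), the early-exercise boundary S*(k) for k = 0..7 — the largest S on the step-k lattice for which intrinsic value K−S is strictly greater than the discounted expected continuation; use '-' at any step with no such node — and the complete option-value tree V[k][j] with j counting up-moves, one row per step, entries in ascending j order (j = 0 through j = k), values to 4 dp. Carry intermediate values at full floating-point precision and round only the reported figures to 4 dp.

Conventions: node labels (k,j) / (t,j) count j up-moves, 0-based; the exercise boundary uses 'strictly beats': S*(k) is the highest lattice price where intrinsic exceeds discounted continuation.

price = 11.5776
boundary = - 67.2274 60.2442 67.2274 60.2442 67.2274 60.2442 67.2274
tree:
11.5776
17.6426 6.9571
24.6258 11.2638 3.6374
30.8836 17.6426 6.3762 1.5020
36.4914 24.6258 10.8207 2.9257 0.3801
41.5166 30.8836 17.6426 5.5560 0.8575 0.0000
46.0199 36.4914 24.6258 10.1776 1.9348 0.0000 0.0000
50.0554 41.5166 30.8836 17.6426 4.3656 0.0000 0.0000 0.0000
53.6717 46.0199 36.4914 24.6258 9.8500 0.0000 0.0000 0.0000 0.0000

Δt=0.23550, u=1.11591, d=0.89613, q=0.54932, disc=e^(-rΔt)=0.98342
k=8 terminal: V=max(K-S,0) → 53.6717 46.0199 36.4914 24.6258 9.8500 0.0000 0.0000 0.0000 0.0000
k=7: j=0 S=34.8146 intr=50.0554 cont=48.6481 V=50.0554[EX]; j=1 S=43.3534 intr=41.5166 cont=40.1094 V=41.5166[EX]; j=2 S=53.9864 intr=30.8836 cont=29.4763 V=30.8836[EX]; j=3 S=67.2274 intr=17.6426 cont=16.2353 V=17.6426[EX]; j=4 S=83.7159 intr=1.1541 cont=4.3656 V=4.3656[hold]; j=5 S=104.2484 intr=0.0000 cont=0.0000 V=0.0000[hold]; j=6 S=129.8169 intr=0.0000 cont=0.0000 V=0.0000[hold]; j=7 S=161.6564 intr=0.0000 cont=0.0000 V=0.0000[hold]  S*(7)=67.2274
k=6: j=0 S=38.8501 intr=46.0199 cont=44.6126 V=46.0199[EX]; j=1 S=48.3786 intr=36.4914 cont=35.0841 V=36.4914[EX]; j=2 S=60.2442 intr=24.6258 cont=23.2185 V=24.6258[EX]; j=3 S=75.0200 intr=9.8500 cont=10.1776 V=10.1776[hold]; j=4 S=93.4198 intr=0.0000 cont=1.9348 V=1.9348[hold]; j=5 S=116.3323 intr=0.0000 cont=0.0000 V=0.0000[hold]; j=6 S=144.8645 intr=0.0000 cont=0.0000 V=0.0000[hold]  S*(6)=60.2442
k=5: j=0 S=43.3534 intr=41.5166 cont=40.1094 V=41.5166[EX]; j=1 S=53.9864 intr=30.8836 cont=29.4763 V=30.8836[EX]; j=2 S=67.2274 intr=17.6426 cont=16.4123 V=17.6426[EX]; j=3 S=83.7159 intr=1.1541 cont=5.5560 V=5.5560[hold]; j=4 S=104.2484 intr=0.0000 cont=0.8575 V=0.8575[hold]; j=5 S=129.8169 intr=0.0000 cont=0.0000 V=0.0000[hold]  S*(5)=67.2274
k=4: j=0 S=48.3786 intr=36.4914 cont=35.0841 V=36.4914[EX]; j=1 S=60.2442 intr=24.6258 cont=23.2185 V=24.6258[EX]; j=2 S=75.0200 intr=9.8500 cont=10.8207 V=10.8207[hold]; j=3 S=93.4198 intr=0.0000 cont=2.9257 V=2.9257[hold]; j=4 S=116.3323 intr=0.0000 cont=0.3801 V=0.3801[hold]  S*(4)=60.2442
k=3: j=0 S=53.9864 intr=30.8836 cont=29.4763 V=30.8836[EX]; j=1 S=67.2274 intr=17.6426 cont=16.7597 V=17.6426[EX]; j=2 S=83.7159 intr=1.1541 cont=6.3762 V=6.3762[hold]; j=3 S=104.2484 intr=0.0000 cont=1.5020 V=1.5020[hold]  S*(3)=67.2274
k=2: j=0 S=60.2442 intr=24.6258 cont=23.2185 V=24.6258[EX]; j=1 S=75.0200 intr=9.8500 cont=11.2638 V=11.2638[hold]; j=2 S=93.4198 intr=0.0000 cont=3.6374 V=3.6374[hold]  S*(2)=60.2442
k=1: j=0 S=67.2274 intr=17.6426 cont=16.9991 V=17.6426[EX]; j=1 S=83.7159 intr=1.1541 cont=6.9571 V=6.9571[hold]  S*(1)=67.2274
k=0: j=0 S=75.0200 intr=9.8500 cont=11.5776 V=11.5776[hold]  S*(0)=-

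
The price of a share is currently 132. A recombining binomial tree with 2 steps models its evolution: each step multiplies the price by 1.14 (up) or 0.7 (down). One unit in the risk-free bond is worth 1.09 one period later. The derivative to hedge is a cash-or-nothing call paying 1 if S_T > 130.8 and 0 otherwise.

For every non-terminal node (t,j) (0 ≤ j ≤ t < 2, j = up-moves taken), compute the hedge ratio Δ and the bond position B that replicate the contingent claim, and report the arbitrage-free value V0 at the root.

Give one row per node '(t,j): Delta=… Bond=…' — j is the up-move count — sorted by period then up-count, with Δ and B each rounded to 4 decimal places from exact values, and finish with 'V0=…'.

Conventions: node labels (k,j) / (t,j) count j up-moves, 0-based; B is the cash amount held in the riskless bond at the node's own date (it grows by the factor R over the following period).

(0,0): Delta=0.0140 Bond=-1.1869
(1,0): Delta=0.0000 Bond=0.0000
(1,1): Delta=0.0151 Bond=-1.4595
V0=0.6613

No-arbitrage ⇒ martingale measure with p* = (R−d)/(u−d) = 0.8864.
At maturity the claim pays: V(2,0)=0.0000, V(2,1)=0.0000, V(2,2)=1.0000
Node (1,0) S=92.4000: V=(p*·0.0000+(1−p*)·0.0000)/1.09=0.0000; Δ=(0.0000−0.0000)/(105.3360−64.6800)=0.0000; B=V−Δ·S=0.0000
Node (1,1) S=150.4800: V=(p*·1.0000+(1−p*)·0.0000)/1.09=0.8132; Δ=(1.0000−0.0000)/(171.5472−105.3360)=0.0151; B=V−Δ·S=-1.4595
Node (0,0) S=132.0000: V=(p*·0.8132+(1−p*)·0.0000)/1.09=0.6613; Δ=(0.8132−0.0000)/(150.4800−92.4000)=0.0140; B=V−Δ·S=-1.1869
Verification: the root portfolio costs Δ(0,0)·S0 + B(0,0) = 0.6613, matching V0.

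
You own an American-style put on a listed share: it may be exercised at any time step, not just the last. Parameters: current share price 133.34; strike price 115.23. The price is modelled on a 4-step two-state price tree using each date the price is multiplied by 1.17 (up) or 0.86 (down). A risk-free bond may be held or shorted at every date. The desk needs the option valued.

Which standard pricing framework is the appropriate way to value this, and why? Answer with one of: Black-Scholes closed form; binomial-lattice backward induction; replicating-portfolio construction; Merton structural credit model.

Key observation: the exercise right at every one of the 4 steps is what matters: each node needs max(115.23 − S, continuation), which only the stepwise tree valuation starting from spot 133.34 delivers.

framework: binomial-lattice backward induction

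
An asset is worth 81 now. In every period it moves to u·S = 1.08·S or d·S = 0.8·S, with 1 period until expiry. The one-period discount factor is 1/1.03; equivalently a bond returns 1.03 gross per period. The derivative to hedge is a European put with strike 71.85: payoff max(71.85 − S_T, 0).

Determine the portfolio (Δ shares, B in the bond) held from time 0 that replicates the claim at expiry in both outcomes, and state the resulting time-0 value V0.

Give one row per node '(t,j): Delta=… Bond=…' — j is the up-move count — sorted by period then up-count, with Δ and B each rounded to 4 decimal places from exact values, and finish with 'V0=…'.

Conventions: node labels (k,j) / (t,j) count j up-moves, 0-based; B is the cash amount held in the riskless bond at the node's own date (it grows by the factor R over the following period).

(0,0): Delta=-0.3108 Bond=26.4008
V0=1.2223

The replicating-portfolio and risk-neutral prices coincide; use p* = (1.03−0.8)/(1.08−0.8) = 0.8214 for the latter.
Payoffs at expiry: V(1,0)=7.0500, V(1,1)=0.0000
  t=0,j=0: stock 81.0000 → up 87.4800 (V=0.0000), down 64.8000 (V=7.0500). Price 1.2223; hedge Δ=-0.3108, bond B=26.4008.
Verification: the root portfolio costs Δ(0,0)·S0 + B(0,0) = 1.2223, matching V0.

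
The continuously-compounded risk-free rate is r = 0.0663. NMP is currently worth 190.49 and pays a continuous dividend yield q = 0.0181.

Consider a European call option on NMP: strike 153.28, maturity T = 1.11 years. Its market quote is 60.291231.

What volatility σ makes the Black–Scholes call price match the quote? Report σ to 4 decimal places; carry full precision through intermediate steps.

sigma = 0.4943

At σ = 0.4943 the Black–Scholes value reproduces the quote:
σ√T = 0.4943·√1.11 = 0.520777
d₁ = (ln(S/K) + (r−q+σ²/2)T) / (σ√T) = (ln(190.49/153.28) + (0.0663−0.0181+0.4943²/2)·1.11) / 0.520777 = (0.217333 + 0.189107) / 0.520777 = 0.780449
d₂ = d₁ − σ√T = 0.780449 − 0.520777 = 0.259671
e^{−rT} = 0.929050
e^{−qT} = 0.980109
N(d₁) = 0.782437,  N(d₂) = 0.602441
V = S·e^{−qT}·N(d₁) − K·e^{−rT}·N(d₂) = 146.081727 − 85.790495 = 60.291231 (matching the quote); vega is positive throughout, so no other σ reproduces this price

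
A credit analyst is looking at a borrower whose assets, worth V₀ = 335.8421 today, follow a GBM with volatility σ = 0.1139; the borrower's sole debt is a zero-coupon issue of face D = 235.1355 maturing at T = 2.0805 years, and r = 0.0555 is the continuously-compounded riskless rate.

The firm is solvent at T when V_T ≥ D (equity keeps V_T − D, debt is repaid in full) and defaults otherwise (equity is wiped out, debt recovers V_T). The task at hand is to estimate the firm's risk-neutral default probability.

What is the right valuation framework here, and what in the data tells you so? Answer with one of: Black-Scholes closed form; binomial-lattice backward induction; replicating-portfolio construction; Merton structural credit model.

framework: Merton structural credit model

Key observation: the question is about default risk generated by asset-value dynamics against a debt face of 235.1355 — the structural framework prices exactly that.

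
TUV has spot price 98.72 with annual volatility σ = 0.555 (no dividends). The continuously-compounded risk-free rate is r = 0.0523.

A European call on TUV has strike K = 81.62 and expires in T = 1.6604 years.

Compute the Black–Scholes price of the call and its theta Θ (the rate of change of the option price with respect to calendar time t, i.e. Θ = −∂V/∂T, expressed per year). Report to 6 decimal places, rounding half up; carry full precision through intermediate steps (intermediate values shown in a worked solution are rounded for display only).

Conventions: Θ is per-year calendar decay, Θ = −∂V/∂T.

σ√T = 0.555·√1.6604 = 0.715154
d₁ = (ln(S/K) + (r+σ²/2)T) / (σ√T) = (ln(98.72/81.62) + (0.0523+0.555²/2)·1.6604) / 0.715154 = (0.190213 + 0.342561) / 0.715154 = 0.744979
d₂ = d₁ − σ√T = 0.744979 − 0.715154 = 0.029825
e^{−rT} = 0.916825
N(d₁) = 0.771858,  N(d₂) = 0.511897
Call price V = S·N(d₁) − K·e^{−rT}·N(d₂) = 76.197804 − 38.305877 = 37.891927
φ(d₁) = (1/√(2π))·e^{−d₁²/2} = 0.302270
Θ = −S·φ(d₁)·σ/(2√T) − r·K·e^{−rT}·N(d₂) = −6.426233 − 2.003397 = -8.429630

price = 37.891927
Θ = -8.429630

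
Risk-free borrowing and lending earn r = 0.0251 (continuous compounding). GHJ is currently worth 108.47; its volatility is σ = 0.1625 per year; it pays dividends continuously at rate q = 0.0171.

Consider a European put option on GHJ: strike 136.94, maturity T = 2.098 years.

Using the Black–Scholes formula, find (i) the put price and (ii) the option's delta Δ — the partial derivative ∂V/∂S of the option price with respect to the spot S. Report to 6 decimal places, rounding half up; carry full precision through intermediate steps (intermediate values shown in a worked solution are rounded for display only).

price = 27.918520
Δ = -0.760711

σ√T = 0.1625·√2.098 = 0.235373
d₁ = (ln(S/K) + (r−q+σ²/2)T) / (σ√T) = (ln(108.47/136.94) + (0.0251−0.0171+0.1625²/2)·2.098) / 0.235373 = (-0.233069 + 0.044484) / 0.235373 = -0.801219
d₂ = d₁ − σ√T = -0.801219 − 0.235373 = -1.036592
e^{−rT} = 0.948703
e^{−qT} = 0.964760
N(−d₁) = 0.788498,  N(−d₂) = 0.850037
Put price V = K·e^{−rT}·N(−d₂) − S·e^{−qT}·N(−d₁) = 110.432841 − 82.514321 = 27.918520
Δ = −e^{−qT}·N(−d₁) = -0.760711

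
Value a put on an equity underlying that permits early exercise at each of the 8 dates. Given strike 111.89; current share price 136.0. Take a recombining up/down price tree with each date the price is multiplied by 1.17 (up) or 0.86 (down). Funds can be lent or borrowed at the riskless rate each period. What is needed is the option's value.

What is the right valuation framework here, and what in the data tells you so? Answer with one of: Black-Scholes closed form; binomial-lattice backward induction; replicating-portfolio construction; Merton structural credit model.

Key observation: with exercise allowed before expiry on a discrete up/down model (8 steps from spot 136), the strike-111.89 put's value must be rolled back through the tree testing early exercise at each node.

framework: binomial-lattice backward induction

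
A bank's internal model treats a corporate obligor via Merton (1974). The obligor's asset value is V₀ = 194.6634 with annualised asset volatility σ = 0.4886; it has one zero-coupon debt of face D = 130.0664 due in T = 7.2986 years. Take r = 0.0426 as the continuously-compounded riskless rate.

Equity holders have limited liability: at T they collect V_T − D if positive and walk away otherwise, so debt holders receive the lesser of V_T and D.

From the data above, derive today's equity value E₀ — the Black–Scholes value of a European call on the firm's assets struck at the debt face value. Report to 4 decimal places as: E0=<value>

E0=129.1608

Equity is a call on the firm's assets struck at D = 130.0664:
d₁ = [ln(V₀/D) + (r + σ²/2)T] / (σ√T)
   = [ln(194.6634/130.0664) + (0.0426 + 0.5·0.4886²)·7.2986] / (0.4886·√7.2986)
   = [0.403227 + 1.182118] / 1.319998 = 1.201020
d₂ = d₁ − σ√T = 1.201020 − 1.319998 = -0.118978
N(d₁) = 0.885128,  N(d₂) = 0.452647,  e^(−rT) = 0.732772
E₀ = V₀·N(d₁) − D·e^(−rT)·N(d₂)
   = 194.6634·0.885128 − 130.0664·0.732772·0.452647 = 129.160781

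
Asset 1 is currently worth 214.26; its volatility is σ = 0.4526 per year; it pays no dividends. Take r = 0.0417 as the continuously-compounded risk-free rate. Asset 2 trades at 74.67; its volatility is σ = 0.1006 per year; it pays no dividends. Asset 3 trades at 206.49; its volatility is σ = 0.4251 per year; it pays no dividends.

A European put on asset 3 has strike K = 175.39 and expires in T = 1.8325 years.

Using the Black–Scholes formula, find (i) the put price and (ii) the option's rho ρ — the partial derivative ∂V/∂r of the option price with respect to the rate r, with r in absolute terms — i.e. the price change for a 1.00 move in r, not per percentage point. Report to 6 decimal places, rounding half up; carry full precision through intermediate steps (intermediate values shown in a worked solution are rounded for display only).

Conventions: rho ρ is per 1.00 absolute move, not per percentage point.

σ√T = 0.4251·√1.8325 = 0.575457
d₁ = (ln(S/K) + (r+σ²/2)T) / (σ√T) = (ln(206.49/175.39) + (0.0417+0.4251²/2)·1.8325) / 0.575457 = (0.163240 + 0.241991) / 0.575457 = 0.704189
d₂ = d₁ − σ√T = 0.704189 − 0.575457 = 0.128732
e^{−rT} = 0.926431
N(−d₁) = 0.240658,  N(−d₂) = 0.448785
Put price V = K·e^{−rT}·N(−d₂) − S·N(−d₁) = 72.921635 − 49.693373 = 23.228262
ρ = −K·T·e^{−rT}·N(−d₂) = -133.628896

price = 23.228262
ρ = -133.628896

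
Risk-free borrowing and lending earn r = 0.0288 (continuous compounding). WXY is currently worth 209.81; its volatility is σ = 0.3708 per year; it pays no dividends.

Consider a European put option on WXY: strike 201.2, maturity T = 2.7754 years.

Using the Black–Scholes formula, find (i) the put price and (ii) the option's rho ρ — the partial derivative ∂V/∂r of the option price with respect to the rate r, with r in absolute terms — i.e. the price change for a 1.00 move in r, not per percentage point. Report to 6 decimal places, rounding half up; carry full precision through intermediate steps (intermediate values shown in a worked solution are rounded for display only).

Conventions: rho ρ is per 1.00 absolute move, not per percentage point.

σ√T = 0.3708·√2.7754 = 0.617735
d₁ = (ln(S/K) + (r+σ²/2)T) / (σ√T) = (ln(209.81/201.2) + (0.0288+0.3708²/2)·2.7754) / 0.617735 = (0.041903 + 0.270730) / 0.617735 = 0.506095
d₂ = d₁ − σ√T = 0.506095 − 0.617735 = -0.111640
e^{−rT} = 0.923180
N(−d₁) = 0.306395,  N(−d₂) = 0.544446
Put price V = K·e^{−rT}·N(−d₂) − S·N(−d₁) = 101.127364 − 64.284712 = 36.842652
ρ = −K·T·e^{−rT}·N(−d₂) = -280.668885

price = 36.842652
ρ = -280.668885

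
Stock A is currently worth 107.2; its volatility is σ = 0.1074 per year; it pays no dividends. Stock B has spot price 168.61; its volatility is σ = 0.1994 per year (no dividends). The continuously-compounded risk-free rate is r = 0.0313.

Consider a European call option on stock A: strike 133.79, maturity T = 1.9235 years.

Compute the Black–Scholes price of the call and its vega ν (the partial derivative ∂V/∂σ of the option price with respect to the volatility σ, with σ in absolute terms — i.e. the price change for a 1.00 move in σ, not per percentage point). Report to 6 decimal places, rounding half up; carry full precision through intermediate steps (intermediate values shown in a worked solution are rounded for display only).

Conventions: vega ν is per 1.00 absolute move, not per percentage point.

price = 1.225168
ν = 35.655798

σ√T = 0.1074·√1.9235 = 0.148953
d₁ = (ln(S/K) + (r+σ²/2)T) / (σ√T) = (ln(107.2/133.79) + (0.0313+0.1074²/2)·1.9235) / 0.148953 = (-0.221575 + 0.071299) / 0.148953 = -1.008880
d₂ = d₁ − σ√T = -1.008880 − 0.148953 = -1.157833
e^{−rT} = 0.941571
N(d₁) = 0.156516,  N(d₂) = 0.123466
Call price V = S·N(d₁) − K·e^{−rT}·N(d₂) = 16.778532 − 15.553364 = 1.225168
φ(d₁) = (1/√(2π))·e^{−d₁²/2} = 0.239822
ν = S·φ(d₁)·√T = 35.655798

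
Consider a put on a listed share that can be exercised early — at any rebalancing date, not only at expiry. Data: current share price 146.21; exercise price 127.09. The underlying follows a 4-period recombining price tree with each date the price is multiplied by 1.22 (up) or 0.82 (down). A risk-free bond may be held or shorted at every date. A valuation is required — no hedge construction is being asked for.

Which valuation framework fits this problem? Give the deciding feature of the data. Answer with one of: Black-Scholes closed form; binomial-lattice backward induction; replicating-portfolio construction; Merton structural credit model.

Key observation: early exercise of the strike-127.09 put must be checked at each of the 4 dates (spot 146.21), which forces a node-by-node comparison of intrinsic and continuation value backward from expiry.

framework: binomial-lattice backward induction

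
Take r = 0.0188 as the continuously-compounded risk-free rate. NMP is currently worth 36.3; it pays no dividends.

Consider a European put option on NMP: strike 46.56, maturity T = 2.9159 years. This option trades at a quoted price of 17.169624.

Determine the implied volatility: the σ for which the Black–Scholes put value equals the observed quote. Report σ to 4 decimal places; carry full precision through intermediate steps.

sigma = 0.4867

At σ = 0.4867 the Black–Scholes value reproduces the quote:
σ√T = 0.4867·√2.9159 = 0.831089
d₁ = (ln(S/K) + (r+σ²/2)T) / (σ√T) = (ln(36.3/46.56) + (0.0188+0.4867²/2)·2.9159) / 0.831089 = (-0.248924 + 0.400174) / 0.831089 = 0.181990
d₂ = d₁ − σ√T = 0.181990 − 0.831089 = -0.649100
e^{−rT} = 0.946657
N(−d₁) = 0.427795,  N(−d₂) = 0.741863
V = K·e^{−rT}·N(−d₂) − S·N(−d₁) = 32.698600 − 15.528976 = 17.169624 (the quoted price), and the Black–Scholes price is strictly increasing in σ, so σ is unique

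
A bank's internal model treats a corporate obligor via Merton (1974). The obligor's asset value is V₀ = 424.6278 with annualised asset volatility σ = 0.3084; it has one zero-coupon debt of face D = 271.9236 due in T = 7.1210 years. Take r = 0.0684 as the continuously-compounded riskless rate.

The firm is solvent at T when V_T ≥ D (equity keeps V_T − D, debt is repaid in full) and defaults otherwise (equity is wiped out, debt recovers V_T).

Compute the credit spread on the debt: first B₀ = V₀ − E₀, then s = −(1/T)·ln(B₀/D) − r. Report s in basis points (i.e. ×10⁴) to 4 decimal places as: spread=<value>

Apply the equity-as-call identities (strike 271.9236, horizon 7.1210 years):
d₁ = [ln(V₀/D) + (r + σ²/2)T] / (σ√T)
   = [ln(424.6278/271.9236) + (0.0684 + 0.5·0.3084²)·7.1210] / (0.3084·√7.1210)
   = [0.445692 + 0.825718] / 0.822972 = 1.544901
d₂ = d₁ − σ√T = 1.544901 − 0.822972 = 0.721929
N(d₁) = 0.938815,  N(d₂) = 0.764831,  e^(−rT) = 0.614420
E₀ = V₀·N(d₁) − D·e^(−rT)·N(d₂)
   = 424.6278·0.938815 − 271.9236·0.614420·0.764831 = 270.862509
B₀ = V₀ − E₀ = 424.6278 − 270.862509 = 153.765291
spread = −(1/T)·ln(B₀/D) − r = −(1/7.1210)·ln(153.765291/271.9236) − 0.0684 = 0.01165811
in basis points: 0.01165811 × 10⁴ = 116.5811 bp

spread=116.5811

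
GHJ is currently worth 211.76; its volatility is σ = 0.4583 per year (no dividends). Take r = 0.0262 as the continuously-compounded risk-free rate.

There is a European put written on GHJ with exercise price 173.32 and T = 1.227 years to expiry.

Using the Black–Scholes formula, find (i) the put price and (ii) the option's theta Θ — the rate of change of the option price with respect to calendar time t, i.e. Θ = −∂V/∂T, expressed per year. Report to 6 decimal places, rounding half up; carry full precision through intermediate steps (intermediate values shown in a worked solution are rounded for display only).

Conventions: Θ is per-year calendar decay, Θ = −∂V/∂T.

price = 19.882846
Θ = -11.722857

σ√T = 0.4583·√1.227 = 0.507659
d₁ = (ln(S/K) + (r+σ²/2)T) / (σ√T) = (ln(211.76/173.32) + (0.0262+0.4583²/2)·1.227) / 0.507659 = (0.200314 + 0.161006) / 0.507659 = 0.711738
d₂ = d₁ − σ√T = 0.711738 − 0.507659 = 0.204079
e^{−rT} = 0.968364
N(−d₁) = 0.238314,  N(−d₂) = 0.419146
Put price V = K·e^{−rT}·N(−d₂) − S·N(−d₁) = 70.348118 − 50.465273 = 19.882846
φ(d₁) = (1/√(2π))·e^{−d₁²/2} = 0.309677
Θ = −S·φ(d₁)·σ/(2√T) + r·K·e^{−rT}·N(−d₂) = −13.565978 + 1.843121 = -11.722857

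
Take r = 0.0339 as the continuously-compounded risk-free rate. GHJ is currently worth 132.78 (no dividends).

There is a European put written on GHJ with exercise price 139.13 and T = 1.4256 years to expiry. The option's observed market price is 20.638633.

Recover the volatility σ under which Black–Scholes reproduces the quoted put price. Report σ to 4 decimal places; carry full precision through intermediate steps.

sigma = 0.3304

At σ = 0.3304 the Black–Scholes value reproduces the quote:
σ√T = 0.3304·√1.4256 = 0.394493
d₁ = (ln(S/K) + (r+σ²/2)T) / (σ√T) = (ln(132.78/139.13) + (0.0339+0.3304²/2)·1.4256) / 0.394493 = (-0.046715 + 0.126140) / 0.394493 = 0.201334
d₂ = d₁ − σ√T = 0.201334 − 0.394493 = -0.193158
e^{−rT} = 0.952821
N(−d₁) = 0.420219,  N(−d₂) = 0.576582
V = K·e^{−rT}·N(−d₂) − S·N(−d₁) = 76.435253 − 55.796620 = 20.638633 (the quoted price), and the Black–Scholes price is strictly increasing in σ, so σ is unique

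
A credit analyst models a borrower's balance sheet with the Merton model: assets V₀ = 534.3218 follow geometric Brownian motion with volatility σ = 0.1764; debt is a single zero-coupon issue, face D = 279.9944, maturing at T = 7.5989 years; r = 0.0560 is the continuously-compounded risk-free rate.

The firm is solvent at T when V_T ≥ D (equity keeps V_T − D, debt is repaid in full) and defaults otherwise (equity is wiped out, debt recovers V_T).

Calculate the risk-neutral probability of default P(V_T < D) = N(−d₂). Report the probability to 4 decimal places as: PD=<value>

PD=0.0249

Equity is a call on the firm's assets struck at D = 279.9944:
d₁ = [ln(V₀/D) + (r + σ²/2)T] / (σ√T)
   = [ln(534.3218/279.9944) + (0.0560 + 0.5·0.1764²)·7.5989] / (0.1764·√7.5989)
   = [0.646229 + 0.543766] / 0.486266 = 2.447209
d₂ = d₁ − σ√T = 2.447209 − 0.486266 = 1.960942
risk-neutral PD = N(−d₂) = N(-1.960942) = 0.024943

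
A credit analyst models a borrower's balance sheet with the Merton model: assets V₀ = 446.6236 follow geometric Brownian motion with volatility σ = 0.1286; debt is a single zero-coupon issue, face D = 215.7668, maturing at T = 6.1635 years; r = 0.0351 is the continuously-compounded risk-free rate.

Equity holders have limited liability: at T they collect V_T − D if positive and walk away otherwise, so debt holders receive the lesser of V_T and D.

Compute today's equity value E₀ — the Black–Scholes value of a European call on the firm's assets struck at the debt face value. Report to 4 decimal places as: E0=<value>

E0=272.8708

Equity is a call on the firm's assets struck at D = 215.7668:
d₁ = [ln(V₀/D) + (r + σ²/2)T] / (σ√T)
   = [ln(446.6236/215.7668) + (0.0351 + 0.5·0.1286²)·6.1635] / (0.1286·√6.1635)
   = [0.727518 + 0.267305] / 0.319267 = 3.115954
d₂ = d₁ − σ√T = 3.115954 − 0.319267 = 2.796686
N(d₁) = 0.999083,  N(d₂) = 0.997419,  e^(−rT) = 0.805462
E₀ = V₀·N(d₁) − D·e^(−rT)·N(d₂)
   = 446.6236·0.999083 − 215.7668·0.805462·0.997419 = 272.870768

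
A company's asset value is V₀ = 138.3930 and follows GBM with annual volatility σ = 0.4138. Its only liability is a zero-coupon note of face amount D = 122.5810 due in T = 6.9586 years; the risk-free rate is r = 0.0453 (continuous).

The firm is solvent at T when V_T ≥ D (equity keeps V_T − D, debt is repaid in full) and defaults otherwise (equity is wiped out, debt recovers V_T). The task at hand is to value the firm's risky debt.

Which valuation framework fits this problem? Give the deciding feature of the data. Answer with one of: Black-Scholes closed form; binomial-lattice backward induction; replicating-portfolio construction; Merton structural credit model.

Key observation: the data describe a firm's assets (V₀ = 138.3930, GBM) and a single zero-coupon debt of face 122.5810, so credit quantities follow from equity-as-call in the structural model.

framework: Merton structural credit model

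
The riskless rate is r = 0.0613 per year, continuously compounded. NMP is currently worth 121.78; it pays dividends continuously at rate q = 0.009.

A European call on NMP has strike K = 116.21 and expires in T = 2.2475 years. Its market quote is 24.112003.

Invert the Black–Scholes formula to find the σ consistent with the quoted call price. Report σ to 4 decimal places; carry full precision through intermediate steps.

At σ = 0.2003 the Black–Scholes value reproduces the quote:
σ√T = 0.2003·√2.2475 = 0.300283
d₁ = (ln(S/K) + (r−q+σ²/2)T) / (σ√T) = (ln(121.78/116.21) + (0.0613−0.009+0.2003²/2)·2.2475) / 0.300283 = (0.046817 + 0.162629) / 0.300283 = 0.697497
d₂ = d₁ − σ√T = 0.697497 − 0.300283 = 0.397214
e^{−rT} = 0.871298
e^{−qT} = 0.979976
N(d₁) = 0.757254,  N(d₂) = 0.654395
V = S·e^{−qT}·N(d₁) − K·e^{−rT}·N(d₂) = 90.371785 − 66.259782 = 24.112003 (the quoted price), and the Black–Scholes price is strictly increasing in σ, so σ is unique

sigma = 0.2003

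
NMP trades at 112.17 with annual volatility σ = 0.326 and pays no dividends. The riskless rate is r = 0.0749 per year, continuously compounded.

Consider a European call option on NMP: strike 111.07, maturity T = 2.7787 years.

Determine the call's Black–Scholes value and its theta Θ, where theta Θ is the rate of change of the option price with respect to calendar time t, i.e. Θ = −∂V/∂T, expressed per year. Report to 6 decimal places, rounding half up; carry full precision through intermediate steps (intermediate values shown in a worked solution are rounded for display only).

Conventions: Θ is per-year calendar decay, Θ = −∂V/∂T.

price = 34.324302
Θ = -7.215229

σ√T = 0.326·√2.7787 = 0.543424
d₁ = (ln(S/K) + (r+σ²/2)T) / (σ√T) = (ln(112.17/111.07) + (0.0749+0.326²/2)·2.7787) / 0.543424 = (0.009855 + 0.355779) / 0.543424 = 0.672835
d₂ = d₁ − σ√T = 0.672835 − 0.543424 = 0.129411
e^{−rT} = 0.812106
N(d₁) = 0.749474,  N(d₂) = 0.551484
Call price V = S·N(d₁) − K·e^{−rT}·N(d₂) = 84.068469 − 49.744166 = 34.324302
φ(d₁) = (1/√(2π))·e^{−d₁²/2} = 0.318131
Θ = −S·φ(d₁)·σ/(2√T) − r·K·e^{−rT}·N(d₂) = −3.489391 − 3.725838 = -7.215229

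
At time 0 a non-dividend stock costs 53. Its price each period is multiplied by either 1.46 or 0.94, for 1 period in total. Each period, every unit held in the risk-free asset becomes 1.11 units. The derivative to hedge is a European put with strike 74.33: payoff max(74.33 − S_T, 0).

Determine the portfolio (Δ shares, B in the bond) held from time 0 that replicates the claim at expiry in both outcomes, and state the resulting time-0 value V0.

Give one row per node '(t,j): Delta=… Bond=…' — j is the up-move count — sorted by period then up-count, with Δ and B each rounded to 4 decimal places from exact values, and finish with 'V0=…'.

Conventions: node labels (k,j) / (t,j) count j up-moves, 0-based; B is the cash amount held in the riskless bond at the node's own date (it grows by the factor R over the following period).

No-arbitrage ⇒ martingale measure with p* = (R−d)/(u−d) = 0.3269.
At maturity the claim pays: V(1,0)=24.5100, V(1,1)=0.0000
  t=0,j=0: stock 53.0000 → up 77.3800 (V=0.0000), down 49.8200 (V=24.5100). Price 14.8623; hedge Δ=-0.8893, bond B=61.9969.
Verification: the root portfolio costs Δ(0,0)·S0 + B(0,0) = 14.8623, matching V0.

(0,0): Delta=-0.8893 Bond=61.9969
V0=14.8623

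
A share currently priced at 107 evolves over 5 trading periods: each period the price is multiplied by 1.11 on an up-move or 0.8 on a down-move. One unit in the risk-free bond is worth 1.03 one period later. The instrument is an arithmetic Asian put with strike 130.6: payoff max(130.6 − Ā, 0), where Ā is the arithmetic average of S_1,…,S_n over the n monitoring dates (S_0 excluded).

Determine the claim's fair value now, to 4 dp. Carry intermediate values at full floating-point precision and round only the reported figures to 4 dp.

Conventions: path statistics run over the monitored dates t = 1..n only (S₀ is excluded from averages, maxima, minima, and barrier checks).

Set p* = 0.7419 (from d < R < u); the path-dependent value is the discounted p*-expectation over all price paths.
Enumerate all 2^5 = 32 price paths (U = up ×1.11, D = down ×0.8); each path with k up-moves has probability p*^k·(1−p*)^(5−k).
DDDDD: Ā=57.5506, payoff=73.0494, prob=0.001145
UDDDD: Ā=79.8514, payoff=50.7486, prob=0.003291
DUDDD: Ā=73.2174, payoff=57.3826, prob=0.003291
UUDDD: Ā=101.5892, payoff=29.0108, prob=0.009461
DDUDD: Ā=67.9102, payoff=62.6898, prob=0.003291
UDUDD: Ā=94.2255, payoff=36.3745, prob=0.009461
DUUDD: Ā=87.5915, payoff=43.0085, prob=0.009461
UUUDD: Ā=121.5332, payoff=9.0668, prob=0.027199
DDDUD: Ā=63.6645, payoff=66.9355, prob=0.003291
UDDUD: Ā=88.3345, payoff=42.2655, prob=0.009461
DUDUD: Ā=81.7005, payoff=48.8995, prob=0.009461
UUDUD: Ā=113.3594, payoff=17.2406, prob=0.027199
DDUUD: Ā=76.3933, payoff=54.2067, prob=0.009461
UDUUD: Ā=105.9957, payoff=24.6043, prob=0.027199
DUUUD: Ā=99.3617, payoff=31.2383, prob=0.027199
UUUUD: Ā=137.8643, payoff=0.0000, prob=0.078197
DDDDU: Ā=60.2679, payoff=70.3321, prob=0.003291
UDDDU: Ā=83.6217, payoff=46.9783, prob=0.009461
DUDDU: Ā=76.9877, payoff=53.6123, prob=0.009461
UUDDU: Ā=106.8204, payoff=23.7796, prob=0.027199
DDUDU: Ā=71.6805, payoff=58.9195, prob=0.009461
UDUDU: Ā=99.4567, payoff=31.1433, prob=0.027199
DUUDU: Ā=92.8227, payoff=37.7773, prob=0.027199
UUUDU: Ā=128.7915, payoff=1.8085, prob=0.078197
DDDUU: Ā=67.4347, payoff=63.1653, prob=0.009461
UDDUU: Ā=93.5657, payoff=37.0343, prob=0.027199
DUDUU: Ā=86.9317, payoff=43.6683, prob=0.027199
UUDUU: Ā=120.6177, payoff=9.9823, prob=0.078197
DDUUU: Ā=81.6245, payoff=48.9755, prob=0.027199
UDUUU: Ā=113.2540, payoff=17.3460, prob=0.078197
DUUUU: Ā=106.6200, payoff=23.9800, prob=0.078197
UUUUU: Ā=147.9352, payoff=0.0000, prob=0.224818
Price = Σ prob·payoff / R^5 = 18.041340 / 1.159274 = 15.5626

price = 15.5626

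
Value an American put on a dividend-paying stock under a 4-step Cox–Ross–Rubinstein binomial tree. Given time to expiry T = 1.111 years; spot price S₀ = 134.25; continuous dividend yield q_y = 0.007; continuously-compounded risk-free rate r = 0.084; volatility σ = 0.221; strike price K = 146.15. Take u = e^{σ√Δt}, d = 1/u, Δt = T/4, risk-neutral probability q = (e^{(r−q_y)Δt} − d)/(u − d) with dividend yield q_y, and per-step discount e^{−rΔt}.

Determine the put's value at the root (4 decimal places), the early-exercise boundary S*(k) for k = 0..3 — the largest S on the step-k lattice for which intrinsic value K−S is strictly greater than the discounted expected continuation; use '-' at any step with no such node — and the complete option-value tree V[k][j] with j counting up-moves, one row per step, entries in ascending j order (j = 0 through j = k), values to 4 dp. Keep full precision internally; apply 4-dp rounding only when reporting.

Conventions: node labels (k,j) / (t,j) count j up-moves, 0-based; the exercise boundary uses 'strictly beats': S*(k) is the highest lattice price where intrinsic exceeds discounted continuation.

price = 15.3490
boundary = - 119.4900 106.3527 119.4900
tree:
15.3490
26.6600 7.2304
39.7973 14.1622 2.1639
51.4902 26.6600 5.0745 0.0000
61.8975 39.7973 11.9000 0.0000 0.0000

Δt=0.27775, u=1.12353, d=0.89006, q=0.56351, disc=e^(-rΔt)=0.97694
k=4 terminal: V=max(K-S,0) → 61.8975 39.7973 11.9000 0.0000 0.0000
k=3: j=0 S=94.6598 intr=51.4902 cont=48.3037 V=51.4902[EX]; j=1 S=119.4900 intr=26.6600 cont=23.5218 V=26.6600[EX]; j=2 S=150.8333 intr=0.0000 cont=5.0745 V=5.0745[hold]; j=3 S=190.3983 intr=0.0000 cont=0.0000 V=0.0000[hold]  S*(3)=119.4900
k=2: j=0 S=106.3527 intr=39.7973 cont=36.6335 V=39.7973[EX]; j=1 S=134.2500 intr=11.9000 cont=14.1622 V=14.1622[hold]; j=2 S=169.4650 intr=0.0000 cont=2.1639 V=2.1639[hold]  S*(2)=106.3527
k=1: j=0 S=119.4900 intr=26.6600 cont=24.7671 V=26.6600[EX]; j=1 S=150.8333 intr=0.0000 cont=7.2304 V=7.2304[hold]  S*(1)=119.4900
k=0: j=0 S=134.2500 intr=11.9000 cont=15.3490 V=15.3490[hold]  S*(0)=-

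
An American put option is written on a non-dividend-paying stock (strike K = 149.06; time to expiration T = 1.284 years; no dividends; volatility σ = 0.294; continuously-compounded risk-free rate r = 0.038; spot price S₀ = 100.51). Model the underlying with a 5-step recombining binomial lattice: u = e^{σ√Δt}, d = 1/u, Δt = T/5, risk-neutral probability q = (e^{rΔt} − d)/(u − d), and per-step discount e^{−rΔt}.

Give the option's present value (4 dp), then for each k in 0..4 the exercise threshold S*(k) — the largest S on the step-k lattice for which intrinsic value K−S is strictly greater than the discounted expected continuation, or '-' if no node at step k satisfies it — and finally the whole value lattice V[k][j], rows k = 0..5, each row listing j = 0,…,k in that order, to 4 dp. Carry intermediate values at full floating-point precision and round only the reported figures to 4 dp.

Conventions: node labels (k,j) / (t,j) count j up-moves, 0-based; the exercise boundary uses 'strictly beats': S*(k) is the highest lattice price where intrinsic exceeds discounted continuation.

Δt=0.25680, u=1.16066, d=0.86158, q=0.49561, disc=e^(-rΔt)=0.99029
k=5 terminal: V=max(K-S,0) → 101.3411 84.7767 62.4625 32.4024 0.0000 0.0000
k=4: j=0 S=55.3853 intr=93.6747 cont=92.2272 V=93.6747[EX]; j=1 S=74.6108 intr=74.4492 cont=73.0017 V=74.4492[EX]; j=2 S=100.5100 intr=48.5500 cont=47.1025 V=48.5500[EX]; j=3 S=135.3994 intr=13.6606 cont=16.1847 V=16.1847[hold]; j=4 S=182.3997 intr=0.0000 cont=0.0000 V=0.0000[hold]  S*(4)=100.5100
k=3: j=0 S=64.2833 intr=84.7767 cont=83.3292 V=84.7767[EX]; j=1 S=86.5975 intr=62.4625 cont=61.0149 V=62.4625[EX]; j=2 S=116.6576 intr=32.4024 cont=32.1937 V=32.4024[EX]; j=3 S=157.1522 intr=0.0000 cont=8.0841 V=8.0841[hold]  S*(3)=116.6576
k=2: j=0 S=74.6108 intr=74.4492 cont=73.0017 V=74.4492[EX]; j=1 S=100.5100 intr=48.5500 cont=47.1025 V=48.5500[EX]; j=2 S=135.3994 intr=13.6606 cont=20.1524 V=20.1524[hold]  S*(2)=100.5100
k=1: j=0 S=86.5975 intr=62.4625 cont=61.0149 V=62.4625[EX]; j=1 S=116.6576 intr=32.4024 cont=34.1411 V=34.1411[hold]  S*(1)=86.5975
k=0: j=0 S=100.5100 intr=48.5500 cont=47.9558 V=48.5500[EX]  S*(0)=100.5100

price = 48.5500
boundary = 100.5100 86.5975 100.5100 116.6576 100.5100
tree:
48.5500
62.4625 34.1411
74.4492 48.5500 20.1524
84.7767 62.4625 32.4024 8.0841
93.6747 74.4492 48.5500 16.1847 0.0000
101.3411 84.7767 62.4625 32.4024 0.0000 0.0000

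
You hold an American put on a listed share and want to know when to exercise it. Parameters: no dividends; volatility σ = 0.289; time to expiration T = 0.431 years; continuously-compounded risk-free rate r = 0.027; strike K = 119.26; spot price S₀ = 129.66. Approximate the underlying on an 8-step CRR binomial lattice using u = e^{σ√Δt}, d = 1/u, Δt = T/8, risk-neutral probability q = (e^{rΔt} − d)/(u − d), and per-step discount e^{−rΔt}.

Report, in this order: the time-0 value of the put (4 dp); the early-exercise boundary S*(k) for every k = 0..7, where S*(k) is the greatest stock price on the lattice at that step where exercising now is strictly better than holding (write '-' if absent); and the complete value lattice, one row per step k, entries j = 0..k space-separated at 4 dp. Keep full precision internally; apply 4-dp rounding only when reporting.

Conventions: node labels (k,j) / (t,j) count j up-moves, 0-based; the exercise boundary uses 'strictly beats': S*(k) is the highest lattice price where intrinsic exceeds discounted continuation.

price = 4.9091
boundary = - - - - - 92.7138 99.1463 106.0252
tree:
4.9091
7.3323 2.4423
10.6631 3.9433 0.9127
15.0272 6.2257 1.6177 0.1934
20.4080 9.5617 2.8282 0.3829 0.0000
26.5462 14.1827 4.8581 0.7579 0.0000 0.0000
32.5615 20.1137 8.1513 1.5003 0.0000 0.0000 0.0000
38.1864 26.5462 13.2348 2.9699 0.0000 0.0000 0.0000 0.0000
43.4464 32.5615 20.1137 5.8787 0.0000 0.0000 0.0000 0.0000 0.0000

params: Δt=0.05387 u=1.06938 d=0.93512 q=0.49408 e^(-rΔt)=0.99855
t_8 payoffs: 43.4464 32.5615 20.1137 5.8787 0.0000 0.0000 0.0000 0.0000 0.0000
t_7: node(7,0) S=81.0736 payoff=38.1864 vs cont=38.0131 → 38.1864 [stop]  node(7,1) S=92.7138 payoff=26.5462 vs cont=26.3729 → 26.5462 [stop]  node(7,2) S=106.0252 payoff=13.2348 vs cont=13.0615 → 13.2348 [stop]  node(7,3) S=121.2477 payoff=0.0000 vs cont=2.9699 → 2.9699 [wait]  node(7,4) S=138.6559 payoff=0.0000 vs cont=0.0000 → 0.0000 [wait]  node(7,5) S=158.5635 payoff=0.0000 vs cont=0.0000 → 0.0000 [wait]  node(7,6) S=181.3292 payoff=0.0000 vs cont=0.0000 → 0.0000 [wait]  node(7,7) S=207.3636 payoff=0.0000 vs cont=0.0000 → 0.0000 [wait]  ⇒ S*(7)=106.0252
t_6: node(6,0) S=86.6985 payoff=32.5615 vs cont=32.3881 → 32.5615 [stop]  node(6,1) S=99.1463 payoff=20.1137 vs cont=19.9403 → 20.1137 [stop]  node(6,2) S=113.3813 payoff=5.8787 vs cont=8.1513 → 8.1513 [wait]  node(6,3) S=129.6600 payoff=0.0000 vs cont=1.5003 → 1.5003 [wait]  node(6,4) S=148.2760 payoff=0.0000 vs cont=0.0000 → 0.0000 [wait]  node(6,5) S=169.5647 payoff=0.0000 vs cont=0.0000 → 0.0000 [wait]  node(6,6) S=193.9100 payoff=0.0000 vs cont=0.0000 → 0.0000 [wait]  ⇒ S*(6)=99.1463
t_5: node(5,0) S=92.7138 payoff=26.5462 vs cont=26.3729 → 26.5462 [stop]  node(5,1) S=106.0252 payoff=13.2348 vs cont=14.1827 → 14.1827 [wait]  node(5,2) S=121.2477 payoff=0.0000 vs cont=4.8581 → 4.8581 [wait]  node(5,3) S=138.6559 payoff=0.0000 vs cont=0.7579 → 0.7579 [wait]  node(5,4) S=158.5635 payoff=0.0000 vs cont=0.0000 → 0.0000 [wait]  node(5,5) S=181.3292 payoff=0.0000 vs cont=0.0000 → 0.0000 [wait]  ⇒ S*(5)=92.7138
t_4: node(4,0) S=99.1463 payoff=20.1137 vs cont=20.4080 → 20.4080 [wait]  node(4,1) S=113.3813 payoff=5.8787 vs cont=9.5617 → 9.5617 [wait]  node(4,2) S=129.6600 payoff=0.0000 vs cont=2.8282 → 2.8282 [wait]  node(4,3) S=148.2760 payoff=0.0000 vs cont=0.3829 → 0.3829 [wait]  node(4,4) S=169.5647 payoff=0.0000 vs cont=0.0000 → 0.0000 [wait]  ⇒ S*(4)=-
t_3: node(3,0) S=106.0252 payoff=13.2348 vs cont=15.0272 → 15.0272 [wait]  node(3,1) S=121.2477 payoff=0.0000 vs cont=6.2257 → 6.2257 [wait]  node(3,2) S=138.6559 payoff=0.0000 vs cont=1.6177 → 1.6177 [wait]  node(3,3) S=158.5635 payoff=0.0000 vs cont=0.1934 → 0.1934 [wait]  ⇒ S*(3)=-
t_2: node(2,0) S=113.3813 payoff=5.8787 vs cont=10.6631 → 10.6631 [wait]  node(2,1) S=129.6600 payoff=0.0000 vs cont=3.9433 → 3.9433 [wait]  node(2,2) S=148.2760 payoff=0.0000 vs cont=0.9127 → 0.9127 [wait]  ⇒ S*(2)=-
t_1: node(1,0) S=121.2477 payoff=0.0000 vs cont=7.3323 → 7.3323 [wait]  node(1,1) S=138.6559 payoff=0.0000 vs cont=2.4423 → 2.4423 [wait]  ⇒ S*(1)=-
t_0: node(0,0) S=129.6600 payoff=0.0000 vs cont=4.9091 → 4.9091 [wait]  ⇒ S*(0)=-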